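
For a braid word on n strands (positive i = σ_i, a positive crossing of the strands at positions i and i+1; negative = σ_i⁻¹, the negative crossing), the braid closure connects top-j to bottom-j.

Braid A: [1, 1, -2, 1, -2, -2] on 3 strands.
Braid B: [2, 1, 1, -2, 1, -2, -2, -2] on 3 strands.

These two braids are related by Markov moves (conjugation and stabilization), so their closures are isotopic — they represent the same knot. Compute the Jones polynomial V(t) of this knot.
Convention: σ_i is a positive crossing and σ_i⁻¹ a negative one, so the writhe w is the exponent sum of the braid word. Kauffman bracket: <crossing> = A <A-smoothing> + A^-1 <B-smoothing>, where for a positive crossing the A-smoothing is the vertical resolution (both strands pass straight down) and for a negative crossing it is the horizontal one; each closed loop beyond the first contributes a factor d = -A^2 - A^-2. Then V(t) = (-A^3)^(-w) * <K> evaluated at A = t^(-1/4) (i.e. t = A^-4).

-t^3 + 2*t^2 - 2*t + 3 - 2*t^-1 + 2*t^-2 - t^-3

Derivation:
Markov-equivalent braids have isotopic closures, hence identical knot invariants. Strip the Markov moves from each word to reach a common short braid β, then compute V(t) once on β.
Braid A: s1 s1 s2^-1 s1 s2^-1 s2^-1 on 3 strands has no conjugating prefix/suffix or stabilization to strip; take β = s1 s1 s2^-1 s1 s2^-1 s2^-1.
Braid B: s2 s1 s1 s2^-1 s1 s2^-1 s2^-1 s2^-1 on 3 strands reduces by inverse Markov moves (closure unchanged at each step):
  Deconjugate: the word is γ·β·γ⁻¹ with γ = s2 (prefix) and γ⁻¹ = s2^-1 (suffix); strip both.
Reduced to β = s1 s1 s2^-1 s1 s2^-1 s2^-1 on 3 strands, 6 crossings.
Both give the same β = s1 s1 s2^-1 s1 s2^-1 s2^-1 on 3 strands, so one state sum suffices:
Braid: s1 s1 s2^-1 s1 s2^-1 s2^-1 on 3 strands, 6 crossings.
Writhe w = (#positive) - (#negative) = 3 - 3 = 0.
Computing the Kauffman bracket via state sum. There are 2^6 = 64 states.
Each crossing splits two ways (0=vertical, 1=horizontal). The state's weight is A^(#A-smoothings - #B-smoothings) * d^(loops - 1).
Tabulate the states by total A-exponent and number of loops L (A-exp: L × count):
  A^6: L=4 ×1
  A^4: L=3 ×6
  A^2: L=2 ×14, L=4 ×1
  A^0: L=1 ×13, L=3 ×7
  A^-2: L=2 ×14, L=4 ×1
  A^-4: L=3 ×6
  A^-6: L=4 ×1
Each group contributes A^e * Σ count * d^(L-1):
Powers of d = -A^2 - A^-2: d^2 = A^4 + 2 + A^-4; d^3 = -A^6 - 3*A^2 - 3*A^-2 - A^-6.
  A^6 * (d^3) = -A^12 - 3*A^8 - 3*A^4 - 1
  A^4 * (6*d^2) = 6*A^8 + 12*A^4 + 6
  A^2 * (14*d + d^3) = -A^8 - 17*A^4 - 17 - A^-4
  A^0 * (13 + 7*d^2) = 7*A^4 + 27 + 7*A^-4
  A^-2 * (14*d + d^3) = -A^4 - 17 - 17*A^-4 - A^-8
  A^-4 * (6*d^2) = 6 + 12*A^-4 + 6*A^-8
  A^-6 * (d^3) = -1 - 3*A^-4 - 3*A^-8 - A^-12
Summing the groups: <K> = -A^12 + 2*A^8 - 2*A^4 + 3 - 2*A^-4 + 2*A^-8 - A^-12
Normalise by the writhe: (-A^3)^(-w) = (-A^3)^(0) = 1, so f(A) = 1 * <K> = -A^12 + 2*A^8 - 2*A^4 + 3 - 2*A^-4 + 2*A^-8 - A^-12.
Substitute A = t^(-1/4), i.e. A^e → t^(-e/4): V(t) = -t^3 + 2*t^2 - 2*t + 3 - 2*t^-1 + 2*t^-2 - t^-3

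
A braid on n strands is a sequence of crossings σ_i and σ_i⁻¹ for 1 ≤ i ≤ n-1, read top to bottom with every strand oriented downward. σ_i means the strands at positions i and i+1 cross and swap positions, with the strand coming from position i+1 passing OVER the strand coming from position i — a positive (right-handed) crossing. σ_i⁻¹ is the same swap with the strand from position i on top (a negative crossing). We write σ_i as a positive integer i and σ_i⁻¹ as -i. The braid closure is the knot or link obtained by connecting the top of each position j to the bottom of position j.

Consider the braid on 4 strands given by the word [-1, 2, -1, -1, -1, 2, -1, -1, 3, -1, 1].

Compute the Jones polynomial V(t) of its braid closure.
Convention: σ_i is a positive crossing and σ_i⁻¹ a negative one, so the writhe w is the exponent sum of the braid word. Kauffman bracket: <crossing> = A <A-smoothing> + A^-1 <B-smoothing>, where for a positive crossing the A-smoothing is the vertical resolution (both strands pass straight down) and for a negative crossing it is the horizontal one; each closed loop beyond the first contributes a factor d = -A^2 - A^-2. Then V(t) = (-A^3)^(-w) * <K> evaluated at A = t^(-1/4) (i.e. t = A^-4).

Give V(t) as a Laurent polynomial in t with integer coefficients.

The presented braid s1^-1 s2 s1^-1 s1^-1 s1^-1 s2 s1^-1 s1^-1 s3 s1^-1 s1 on 4 strands reduces by inverse Markov moves (closure unchanged at each step):
  Deconjugate: the word is γ·β·γ⁻¹ with γ = s1^-1 (prefix) and γ⁻¹ = s1 (suffix); strip both.
Reduced to β = s2 s1^-1 s1^-1 s1^-1 s2 s1^-1 s1^-1 s3 s1^-1 on 4 strands, 9 crossings.
Compute on β:
Braid: s2 s1^-1 s1^-1 s1^-1 s2 s1^-1 s1^-1 s3 s1^-1 on 4 strands, 9 crossings.
Writhe w = (#positive) - (#negative) = 3 - 6 = -3.
State-sum expansion of <K>. There are 2^9 = 512 states.
Smooth each crossing (0=||, 1=⌣⌢); contribution A^(Σ sign_k(1-2s_k)) * d^(L-1).
Tabulate the states by total A-exponent and number of loops L (A-exp: L × count):
  A^9: L=8 ×1
  A^7: L=7 ×9
  A^5: L=6 ×36
  A^3: L=5 ×84
  A^1: L=4 ×126
  A^-1: L=3 ×124, L=5 ×2
  A^-3: L=2 ×75, L=4 ×9
  A^-5: L=1 ×21, L=3 ×15
  A^-7: L=2 ×8, L=4 ×1
  A^-9: L=3 ×1
Each group contributes A^e * Σ count * d^(L-1):
Powers of d = -A^2 - A^-2: d^2 = A^4 + 2 + A^-4; d^3 = -A^6 - 3*A^2 - 3*A^-2 - A^-6; d^4 = A^8 + 4*A^4 + 6 + 4*A^-4 + A^-8; d^5 = -A^10 - 5*A^6 - 10*A^2 - 10*A^-2 - 5*A^-6 - A^-10; d^6 = A^12 + 6*A^8 + 15*A^4 + 20 + 15*A^-4 + 6*A^-8 + A^-12; d^7 = -A^14 - 7*A^10 - 21*A^6 - 35*A^2 - 35*A^-2 - 21*A^-6 - 7*A^-10 - A^-14.
  A^9 * (d^7) = -A^23 - 7*A^19 - 21*A^15 - 35*A^11 - 35*A^7 - 21*A^3 - 7*A^-1 - A^-5
  A^7 * (9*d^6) = 9*A^19 + 54*A^15 + 135*A^11 + 180*A^7 + 135*A^3 + 54*A^-1 + 9*A^-5
  A^5 * (36*d^5) = -36*A^15 - 180*A^11 - 360*A^7 - 360*A^3 - 180*A^-1 - 36*A^-5
  A^3 * (84*d^4) = 84*A^11 + 336*A^7 + 504*A^3 + 336*A^-1 + 84*A^-5
  A^1 * (126*d^3) = -126*A^7 - 378*A^3 - 378*A^-1 - 126*A^-5
  A^-1 * (124*d^2 + 2*d^4) = 2*A^7 + 132*A^3 + 260*A^-1 + 132*A^-5 + 2*A^-9
  A^-3 * (75*d + 9*d^3) = -9*A^3 - 102*A^-1 - 102*A^-5 - 9*A^-9
  A^-5 * (21 + 15*d^2) = 15*A^-1 + 51*A^-5 + 15*A^-9
  A^-7 * (8*d + d^3) = -A^-1 - 11*A^-5 - 11*A^-9 - A^-13
  A^-9 * (d^2) = A^-5 + 2*A^-9 + A^-13
Summing the groups: <K> = -A^23 + 2*A^19 - 3*A^15 + 4*A^11 - 3*A^7 + 3*A^3 - 3*A^-1 + A^-5 - A^-9
Normalise by the writhe: (-A^3)^(-w) = (-A^3)^(3) = -A^9, so f(A) = -A^9 * <K> = A^32 - 2*A^28 + 3*A^24 - 4*A^20 + 3*A^16 - 3*A^12 + 3*A^8 - A^4 + 1.
Substitute A = t^(-1/4), i.e. A^e → t^(-e/4): V(t) = 1 - t^-1 + 3*t^-2 - 3*t^-3 + 3*t^-4 - 4*t^-5 + 3*t^-6 - 2*t^-7 + t^-8

Answer: 1 - t^-1 + 3*t^-2 - 3*t^-3 + 3*t^-4 - 4*t^-5 + 3*t^-6 - 2*t^-7 + t^-8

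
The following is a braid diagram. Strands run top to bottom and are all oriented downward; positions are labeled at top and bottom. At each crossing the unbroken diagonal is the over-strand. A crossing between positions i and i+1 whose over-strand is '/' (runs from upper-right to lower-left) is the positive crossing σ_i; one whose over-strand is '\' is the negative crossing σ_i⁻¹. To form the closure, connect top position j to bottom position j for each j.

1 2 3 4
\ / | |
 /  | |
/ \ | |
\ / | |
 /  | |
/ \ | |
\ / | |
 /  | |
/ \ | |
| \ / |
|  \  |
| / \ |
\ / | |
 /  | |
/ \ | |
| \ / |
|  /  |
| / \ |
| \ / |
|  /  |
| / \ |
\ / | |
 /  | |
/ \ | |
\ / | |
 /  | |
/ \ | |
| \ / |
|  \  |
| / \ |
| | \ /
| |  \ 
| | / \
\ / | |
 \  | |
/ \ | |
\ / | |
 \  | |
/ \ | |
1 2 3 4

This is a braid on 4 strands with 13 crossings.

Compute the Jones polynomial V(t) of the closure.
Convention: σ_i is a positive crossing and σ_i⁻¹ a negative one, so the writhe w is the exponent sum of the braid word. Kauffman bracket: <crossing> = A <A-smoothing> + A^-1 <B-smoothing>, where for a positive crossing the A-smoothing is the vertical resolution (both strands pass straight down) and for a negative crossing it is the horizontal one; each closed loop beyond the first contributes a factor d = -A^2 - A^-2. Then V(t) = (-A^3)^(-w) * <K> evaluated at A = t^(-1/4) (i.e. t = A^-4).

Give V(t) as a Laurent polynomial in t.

t^7 - 2*t^6 + 2*t^5 - 3*t^4 + 3*t^3 - 2*t^2 + 2*t

Derivation:
Reading the diagram top to bottom ('/'-over between positions i,i+1 = s_i, '\'-over = s_i^-1): braid word = s1 s1 s1 s2^-1 s1 s2 s2 s1 s1 s2^-1 s3^-1 s1^-1 s1^-1.
The presented braid s1 s1 s1 s2^-1 s1 s2 s2 s1 s1 s2^-1 s3^-1 s1^-1 s1^-1 on 4 strands reduces by inverse Markov moves (closure unchanged at each step):
  Deconjugate: the word is γ·β·γ⁻¹ with γ = s1 s1 (prefix) and γ⁻¹ = s1^-1 s1^-1 (suffix); strip both.
  Destabilize: the word has the form β·s3^-1 where s3^-1 occurs only as the final letter (β ∈ B_3); drop it and the last strand → 3 strands.
Reduced to β = s1 s2^-1 s1 s2 s2 s1 s1 s2^-1 on 3 strands, 8 crossings.
Compute on β:
Braid: s1 s2^-1 s1 s2 s2 s1 s1 s2^-1 on 3 strands, 8 crossings.
Writhe w = (#positive) - (#negative) = 6 - 2 = 4.
Enumerate smoothing states for the bracket polynomial. There are 2^8 = 256 states.
For each crossing: s=0 is the vertical smoothing, s=1 horizontal. Crossing k contributes A^(sign_k * (1 - 2*s_k)); loop factor d = -A^2 - A^-2.
Tabulate the states by total A-exponent and number of loops L (A-exp: L × count):
  A^8: L=3 ×1
  A^6: L=2 ×6, L=4 ×2
  A^4: L=1 ×11, L=3 ×16, L=5 ×1
  A^2: L=2 ×47, L=4 ×9
  A^0: L=1 ×26, L=3 ×43, L=5 ×1
  A^-2: L=2 ×41, L=4 ×15
  A^-4: L=3 ×26, L=5 ×2
  A^-6: L=4 ×8
  A^-8: L=5 ×1
Each group contributes A^e * Σ count * d^(L-1):
Powers of d = -A^2 - A^-2: d^2 = A^4 + 2 + A^-4; d^3 = -A^6 - 3*A^2 - 3*A^-2 - A^-6; d^4 = A^8 + 4*A^4 + 6 + 4*A^-4 + A^-8.
  A^8 * (d^2) = A^12 + 2*A^8 + A^4
  A^6 * (6*d + 2*d^3) = -2*A^12 - 12*A^8 - 12*A^4 - 2
  A^4 * (11 + 16*d^2 + d^4) = A^12 + 20*A^8 + 49*A^4 + 20 + A^-4
  A^2 * (47*d + 9*d^3) = -9*A^8 - 74*A^4 - 74 - 9*A^-4
  A^0 * (26 + 43*d^2 + d^4) = A^8 + 47*A^4 + 118 + 47*A^-4 + A^-8
  A^-2 * (41*d + 15*d^3) = -15*A^4 - 86 - 86*A^-4 - 15*A^-8
  A^-4 * (26*d^2 + 2*d^4) = 2*A^4 + 34 + 64*A^-4 + 34*A^-8 + 2*A^-12
  A^-6 * (8*d^3) = -8 - 24*A^-4 - 24*A^-8 - 8*A^-12
  A^-8 * (d^4) = 1 + 4*A^-4 + 6*A^-8 + 4*A^-12 + A^-16
Summing the groups: <K> = 2*A^8 - 2*A^4 + 3 - 3*A^-4 + 2*A^-8 - 2*A^-12 + A^-16
Normalise by the writhe: (-A^3)^(-w) = (-A^3)^(-4) = A^-12, so f(A) = A^-12 * <K> = 2*A^-4 - 2*A^-8 + 3*A^-12 - 3*A^-16 + 2*A^-20 - 2*A^-24 + A^-28.
Substitute A = t^(-1/4), i.e. A^e → t^(-e/4): V(t) = t^7 - 2*t^6 + 2*t^5 - 3*t^4 + 3*t^3 - 2*t^2 + 2*t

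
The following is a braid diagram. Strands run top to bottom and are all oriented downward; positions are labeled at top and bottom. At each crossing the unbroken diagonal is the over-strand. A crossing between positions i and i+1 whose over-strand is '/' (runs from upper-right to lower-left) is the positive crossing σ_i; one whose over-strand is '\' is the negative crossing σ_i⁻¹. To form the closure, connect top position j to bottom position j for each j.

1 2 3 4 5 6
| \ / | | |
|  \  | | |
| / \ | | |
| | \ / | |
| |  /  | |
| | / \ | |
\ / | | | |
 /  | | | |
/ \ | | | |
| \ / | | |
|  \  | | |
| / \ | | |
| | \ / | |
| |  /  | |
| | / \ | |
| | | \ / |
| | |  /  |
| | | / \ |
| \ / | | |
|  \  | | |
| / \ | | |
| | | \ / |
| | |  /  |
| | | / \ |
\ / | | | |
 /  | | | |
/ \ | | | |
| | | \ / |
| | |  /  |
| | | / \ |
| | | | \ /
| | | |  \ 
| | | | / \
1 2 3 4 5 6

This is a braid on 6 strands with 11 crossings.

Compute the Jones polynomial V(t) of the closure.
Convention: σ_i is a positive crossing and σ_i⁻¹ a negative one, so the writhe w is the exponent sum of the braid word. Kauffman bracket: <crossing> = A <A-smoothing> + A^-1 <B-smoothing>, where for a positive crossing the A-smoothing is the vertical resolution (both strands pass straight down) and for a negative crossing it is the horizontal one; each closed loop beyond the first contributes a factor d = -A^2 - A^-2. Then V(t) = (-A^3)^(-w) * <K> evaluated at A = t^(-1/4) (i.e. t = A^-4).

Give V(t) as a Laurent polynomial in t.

Reading the diagram top to bottom ('/'-over between positions i,i+1 = s_i, '\'-over = s_i^-1): braid word = s2^-1 s3 s1 s2^-1 s3 s4 s2^-1 s4 s1 s4 s5^-1.
The presented braid s2^-1 s3 s1 s2^-1 s3 s4 s2^-1 s4 s1 s4 s5^-1 on 6 strands reduces by inverse Markov moves (closure unchanged at each step):
  Destabilize: the word has the form β·s5^-1 where s5^-1 occurs only as the final letter (β ∈ B_5); drop it and the last strand → 5 strands.
Reduced to β = s2^-1 s3 s1 s2^-1 s3 s4 s2^-1 s4 s1 s4 on 5 strands, 10 crossings.
Compute on β:
Braid: s2^-1 s3 s1 s2^-1 s3 s4 s2^-1 s4 s1 s4 on 5 strands, 10 crossings.
Writhe w = (#positive) - (#negative) = 7 - 3 = 4.
Enumerate smoothing states for the bracket polynomial. There are 2^10 = 1024 states.
Smooth each crossing (0=||, 1=⌣⌢); contribution A^(Σ sign_k(1-2s_k)) * d^(L-1).
Tabulate the states by total A-exponent and number of loops L (A-exp: L × count):
  A^10: L=6 ×1
  A^8: L=5 ×10
  A^6: L=4 ×42, L=6 ×3
  A^4: L=3 ×95, L=5 ×24, L=7 ×1
  A^2: L=2 ×117, L=4 ×86, L=6 ×7
  A^0: L=1 ×63, L=3 ×157, L=5 ×32
  A^-2: L=2 ×120, L=4 ×87, L=6 ×3
  A^-4: L=3 ×99, L=5 ×21
  A^-6: L=4 ×43, L=6 ×2
  A^-8: L=5 ×10
  A^-10: L=6 ×1
Each group contributes A^e * Σ count * d^(L-1):
Powers of d = -A^2 - A^-2: d^2 = A^4 + 2 + A^-4; d^3 = -A^6 - 3*A^2 - 3*A^-2 - A^-6; d^4 = A^8 + 4*A^4 + 6 + 4*A^-4 + A^-8; d^5 = -A^10 - 5*A^6 - 10*A^2 - 10*A^-2 - 5*A^-6 - A^-10; d^6 = A^12 + 6*A^8 + 15*A^4 + 20 + 15*A^-4 + 6*A^-8 + A^-12.
  A^10 * (d^5) = -A^20 - 5*A^16 - 10*A^12 - 10*A^8 - 5*A^4 - 1
  A^8 * (10*d^4) = 10*A^16 + 40*A^12 + 60*A^8 + 40*A^4 + 10
  A^6 * (42*d^3 + 3*d^5) = -3*A^16 - 57*A^12 - 156*A^8 - 156*A^4 - 57 - 3*A^-4
  A^4 * (95*d^2 + 24*d^4 + d^6) = A^16 + 30*A^12 + 206*A^8 + 354*A^4 + 206 + 30*A^-4 + A^-8
  A^2 * (117*d + 86*d^3 + 7*d^5) = -7*A^12 - 121*A^8 - 445*A^4 - 445 - 121*A^-4 - 7*A^-8
  A^0 * (63 + 157*d^2 + 32*d^4) = 32*A^8 + 285*A^4 + 569 + 285*A^-4 + 32*A^-8
  A^-2 * (120*d + 87*d^3 + 3*d^5) = -3*A^8 - 102*A^4 - 411 - 411*A^-4 - 102*A^-8 - 3*A^-12
  A^-4 * (99*d^2 + 21*d^4) = 21*A^4 + 183 + 324*A^-4 + 183*A^-8 + 21*A^-12
  A^-6 * (43*d^3 + 2*d^5) = -2*A^4 - 53 - 149*A^-4 - 149*A^-8 - 53*A^-12 - 2*A^-16
  A^-8 * (10*d^4) = 10 + 40*A^-4 + 60*A^-8 + 40*A^-12 + 10*A^-16
  A^-10 * (d^5) = -1 - 5*A^-4 - 10*A^-8 - 10*A^-12 - 5*A^-16 - A^-20
Summing the groups: <K> = -A^20 + 3*A^16 - 4*A^12 + 8*A^8 - 10*A^4 + 10 - 10*A^-4 + 8*A^-8 - 5*A^-12 + 3*A^-16 - A^-20
Normalise by the writhe: (-A^3)^(-w) = (-A^3)^(-4) = A^-12, so f(A) = A^-12 * <K> = -A^8 + 3*A^4 - 4 + 8*A^-4 - 10*A^-8 + 10*A^-12 - 10*A^-16 + 8*A^-20 - 5*A^-24 + 3*A^-28 - A^-32.
Substitute A = t^(-1/4), i.e. A^e → t^(-e/4): V(t) = -t^8 + 3*t^7 - 5*t^6 + 8*t^5 - 10*t^4 + 10*t^3 - 10*t^2 + 8*t - 4 + 3*t^-1 - t^-2

Answer: -t^8 + 3*t^7 - 5*t^6 + 8*t^5 - 10*t^4 + 10*t^3 - 10*t^2 + 8*t - 4 + 3*t^-1 - t^-2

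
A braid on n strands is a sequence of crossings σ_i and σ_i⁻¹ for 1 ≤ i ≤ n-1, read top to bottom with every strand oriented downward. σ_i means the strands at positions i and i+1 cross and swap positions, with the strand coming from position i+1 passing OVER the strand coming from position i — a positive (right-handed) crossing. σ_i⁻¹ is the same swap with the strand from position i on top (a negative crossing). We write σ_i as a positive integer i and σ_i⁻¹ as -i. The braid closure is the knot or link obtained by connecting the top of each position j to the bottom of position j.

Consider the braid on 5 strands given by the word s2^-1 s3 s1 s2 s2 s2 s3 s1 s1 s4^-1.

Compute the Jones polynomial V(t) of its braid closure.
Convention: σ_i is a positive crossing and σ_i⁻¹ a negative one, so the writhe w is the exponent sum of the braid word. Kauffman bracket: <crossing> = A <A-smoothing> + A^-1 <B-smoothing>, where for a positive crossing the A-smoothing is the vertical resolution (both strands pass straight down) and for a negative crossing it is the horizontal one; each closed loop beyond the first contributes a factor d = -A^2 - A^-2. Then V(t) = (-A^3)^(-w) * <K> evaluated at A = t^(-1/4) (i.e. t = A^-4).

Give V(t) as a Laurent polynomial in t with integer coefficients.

t^10 - 3*t^9 + 4*t^8 - 6*t^7 + 6*t^6 - 5*t^5 + 5*t^4 - 2*t^3 + t^2

Derivation:
The presented braid s2^-1 s3 s1 s2 s2 s2 s3 s1 s1 s4^-1 on 5 strands reduces by inverse Markov moves (closure unchanged at each step):
  Destabilize: the word has the form β·s4^-1 where s4^-1 occurs only as the final letter (β ∈ B_4); drop it and the last strand → 4 strands.
Reduced to β = s2^-1 s3 s1 s2 s2 s2 s3 s1 s1 on 4 strands, 9 crossings.
Compute on β:
Braid: s2^-1 s3 s1 s2 s2 s2 s3 s1 s1 on 4 strands, 9 crossings.
Writhe w = (#positive) - (#negative) = 8 - 1 = 7.
Computing the Kauffman bracket via state sum. There are 2^9 = 512 states.
For each crossing: s=0 is the vertical smoothing, s=1 horizontal. Crossing k contributes A^(sign_k * (1 - 2*s_k)); loop factor d = -A^2 - A^-2.
Tabulate the states by total A-exponent and number of loops L (A-exp: L × count):
  A^9: L=3 ×1
  A^7: L=2 ×5, L=4 ×4
  A^5: L=1 ×6, L=3 ×27, L=5 ×3
  A^3: L=2 ×57, L=4 ×26, L=6 ×1
  A^1: L=1 ×39, L=3 ×77, L=5 ×10
  A^-1: L=2 ×81, L=4 ×44, L=6 ×1
  A^-3: L=3 ×73, L=5 ×11
  A^-5: L=4 ×35, L=6 ×1
  A^-7: L=5 ×9
  A^-9: L=6 ×1
Each group contributes A^e * Σ count * d^(L-1):
Powers of d = -A^2 - A^-2: d^2 = A^4 + 2 + A^-4; d^3 = -A^6 - 3*A^2 - 3*A^-2 - A^-6; d^4 = A^8 + 4*A^4 + 6 + 4*A^-4 + A^-8; d^5 = -A^10 - 5*A^6 - 10*A^2 - 10*A^-2 - 5*A^-6 - A^-10.
  A^9 * (d^2) = A^13 + 2*A^9 + A^5
  A^7 * (5*d + 4*d^3) = -4*A^13 - 17*A^9 - 17*A^5 - 4*A
  A^5 * (6 + 27*d^2 + 3*d^4) = 3*A^13 + 39*A^9 + 78*A^5 + 39*A + 3*A^-3
  A^3 * (57*d + 26*d^3 + d^5) = -A^13 - 31*A^9 - 145*A^5 - 145*A - 31*A^-3 - A^-7
  A^1 * (39 + 77*d^2 + 10*d^4) = 10*A^9 + 117*A^5 + 253*A + 117*A^-3 + 10*A^-7
  A^-1 * (81*d + 44*d^3 + d^5) = -A^9 - 49*A^5 - 223*A - 223*A^-3 - 49*A^-7 - A^-11
  A^-3 * (73*d^2 + 11*d^4) = 11*A^5 + 117*A + 212*A^-3 + 117*A^-7 + 11*A^-11
  A^-5 * (35*d^3 + d^5) = -A^5 - 40*A - 115*A^-3 - 115*A^-7 - 40*A^-11 - A^-15
  A^-7 * (9*d^4) = 9*A + 36*A^-3 + 54*A^-7 + 36*A^-11 + 9*A^-15
  A^-9 * (d^5) = -A - 5*A^-3 - 10*A^-7 - 10*A^-11 - 5*A^-15 - A^-19
Summing the groups: <K> = -A^13 + 2*A^9 - 5*A^5 + 5*A - 6*A^-3 + 6*A^-7 - 4*A^-11 + 3*A^-15 - A^-19
Normalise by the writhe: (-A^3)^(-w) = (-A^3)^(-7) = -A^-21, so f(A) = -A^-21 * <K> = A^-8 - 2*A^-12 + 5*A^-16 - 5*A^-20 + 6*A^-24 - 6*A^-28 + 4*A^-32 - 3*A^-36 + A^-40.
Substitute A = t^(-1/4), i.e. A^e → t^(-e/4): V(t) = t^10 - 3*t^9 + 4*t^8 - 6*t^7 + 6*t^6 - 5*t^5 + 5*t^4 - 2*t^3 + t^2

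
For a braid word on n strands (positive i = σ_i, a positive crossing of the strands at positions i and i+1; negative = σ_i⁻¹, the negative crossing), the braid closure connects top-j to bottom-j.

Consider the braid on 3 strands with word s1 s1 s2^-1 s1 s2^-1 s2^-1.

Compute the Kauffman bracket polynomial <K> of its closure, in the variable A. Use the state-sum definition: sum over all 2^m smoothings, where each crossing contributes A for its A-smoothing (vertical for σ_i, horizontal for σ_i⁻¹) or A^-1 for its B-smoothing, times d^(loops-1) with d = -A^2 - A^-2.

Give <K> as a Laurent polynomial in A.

Braid: s1 s1 s2^-1 s1 s2^-1 s2^-1 on 3 strands, 6 crossings.
Writhe w = (#positive) - (#negative) = 3 - 3 = 0.
Computing the Kauffman bracket via state sum. There are 2^6 = 64 states.
For each crossing: s=0 is the vertical smoothing, s=1 horizontal. Crossing k contributes A^(sign_k * (1 - 2*s_k)); loop factor d = -A^2 - A^-2.
Tabulate the states by total A-exponent and number of loops L (A-exp: L × count):
  A^6: L=4 ×1
  A^4: L=3 ×6
  A^2: L=2 ×14, L=4 ×1
  A^0: L=1 ×13, L=3 ×7
  A^-2: L=2 ×14, L=4 ×1
  A^-4: L=3 ×6
  A^-6: L=4 ×1
Each group contributes A^e * Σ count * d^(L-1):
Powers of d = -A^2 - A^-2: d^2 = A^4 + 2 + A^-4; d^3 = -A^6 - 3*A^2 - 3*A^-2 - A^-6.
  A^6 * (d^3) = -A^12 - 3*A^8 - 3*A^4 - 1
  A^4 * (6*d^2) = 6*A^8 + 12*A^4 + 6
  A^2 * (14*d + d^3) = -A^8 - 17*A^4 - 17 - A^-4
  A^0 * (13 + 7*d^2) = 7*A^4 + 27 + 7*A^-4
  A^-2 * (14*d + d^3) = -A^4 - 17 - 17*A^-4 - A^-8
  A^-4 * (6*d^2) = 6 + 12*A^-4 + 6*A^-8
  A^-6 * (d^3) = -1 - 3*A^-4 - 3*A^-8 - A^-12
Summing the groups: <K> = -A^12 + 2*A^8 - 2*A^4 + 3 - 2*A^-4 + 2*A^-8 - A^-12

Answer: -A^12 + 2*A^8 - 2*A^4 + 3 - 2*A^-4 + 2*A^-8 - A^-12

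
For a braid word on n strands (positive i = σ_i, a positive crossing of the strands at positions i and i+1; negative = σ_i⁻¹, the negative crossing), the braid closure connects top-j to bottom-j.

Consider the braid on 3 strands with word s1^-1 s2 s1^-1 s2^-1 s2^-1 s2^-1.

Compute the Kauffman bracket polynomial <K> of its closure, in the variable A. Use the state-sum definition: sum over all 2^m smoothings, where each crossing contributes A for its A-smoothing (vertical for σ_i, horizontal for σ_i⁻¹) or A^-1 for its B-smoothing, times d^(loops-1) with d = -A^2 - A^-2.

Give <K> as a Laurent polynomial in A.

-A^12 + A^8 - A^4 + 2 - A^-4 + A^-8

Derivation:
Braid: s1^-1 s2 s1^-1 s2^-1 s2^-1 s2^-1 on 3 strands, 6 crossings.
Writhe w = (#positive) - (#negative) = 1 - 5 = -4.
State-sum expansion of <K>. There are 2^6 = 64 states.
Each crossing splits two ways (0=vertical, 1=horizontal). The state's weight is A^(#A-smoothings - #B-smoothings) * d^(loops - 1).
Tabulate the states by total A-exponent and number of loops L (A-exp: L × count):
  A^6: L=4 ×1
  A^4: L=3 ×6
  A^2: L=2 ×12, L=4 ×3
  A^0: L=1 ×9, L=3 ×10, L=5 ×1
  A^-2: L=2 ×12, L=4 ×3
  A^-4: L=1 ×2, L=3 ×4
  A^-6: L=2 ×1
Each group contributes A^e * Σ count * d^(L-1):
Powers of d = -A^2 - A^-2: d^2 = A^4 + 2 + A^-4; d^3 = -A^6 - 3*A^2 - 3*A^-2 - A^-6; d^4 = A^8 + 4*A^4 + 6 + 4*A^-4 + A^-8.
  A^6 * (d^3) = -A^12 - 3*A^8 - 3*A^4 - 1
  A^4 * (6*d^2) = 6*A^8 + 12*A^4 + 6
  A^2 * (12*d + 3*d^3) = -3*A^8 - 21*A^4 - 21 - 3*A^-4
  A^0 * (9 + 10*d^2 + d^4) = A^8 + 14*A^4 + 35 + 14*A^-4 + A^-8
  A^-2 * (12*d + 3*d^3) = -3*A^4 - 21 - 21*A^-4 - 3*A^-8
  A^-4 * (2 + 4*d^2) = 4 + 10*A^-4 + 4*A^-8
  A^-6 * (d) = -A^-4 - A^-8
Summing the groups: <K> = -A^12 + A^8 - A^4 + 2 - A^-4 + A^-8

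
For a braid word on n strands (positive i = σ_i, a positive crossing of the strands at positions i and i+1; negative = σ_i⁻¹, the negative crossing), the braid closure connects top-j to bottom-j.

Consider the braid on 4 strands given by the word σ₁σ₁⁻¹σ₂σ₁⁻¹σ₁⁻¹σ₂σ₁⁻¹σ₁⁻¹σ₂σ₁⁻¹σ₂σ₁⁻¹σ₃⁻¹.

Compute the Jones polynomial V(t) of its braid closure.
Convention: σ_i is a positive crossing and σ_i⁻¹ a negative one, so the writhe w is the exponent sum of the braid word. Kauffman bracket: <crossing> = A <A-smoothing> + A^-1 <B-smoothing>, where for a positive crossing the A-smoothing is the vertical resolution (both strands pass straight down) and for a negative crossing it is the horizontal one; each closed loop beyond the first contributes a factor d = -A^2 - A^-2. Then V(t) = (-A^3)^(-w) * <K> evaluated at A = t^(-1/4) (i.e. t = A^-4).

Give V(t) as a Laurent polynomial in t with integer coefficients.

The presented braid s1 s1^-1 s2 s1^-1 s1^-1 s2 s1^-1 s1^-1 s2 s1^-1 s2 s1^-1 s3^-1 on 4 strands reduces by inverse Markov moves (closure unchanged at each step):
  Destabilize: the word has the form β·s3^-1 where s3^-1 occurs only as the final letter (β ∈ B_3); drop it and the last strand → 3 strands.
  Deconjugate: the word is γ·β·γ⁻¹ with γ = s1 (prefix) and γ⁻¹ = s1^-1 (suffix); strip both.
Reduced to β = s1^-1 s2 s1^-1 s1^-1 s2 s1^-1 s1^-1 s2 s1^-1 s2 on 3 strands, 10 crossings.
Compute on β:
Braid: s1^-1 s2 s1^-1 s1^-1 s2 s1^-1 s1^-1 s2 s1^-1 s2 on 3 strands, 10 crossings.
Writhe w = (#positive) - (#negative) = 4 - 6 = -2.
Enumerate smoothing states for the bracket polynomial. There are 2^10 = 1024 states.
Smooth each crossing (0=||, 1=⌣⌢); contribution A^(Σ sign_k(1-2s_k)) * d^(L-1).
Tabulate the states by total A-exponent and number of loops L (A-exp: L × count):
  A^10: L=7 ×1
  A^8: L=6 ×10
  A^6: L=5 ×45
  A^4: L=4 ×118, L=6 ×2
  A^2: L=3 ×193, L=5 ×17
  A^0: L=2 ×192, L=4 ×59, L=6 ×1
  A^-2: L=1 ×95, L=3 ×108, L=5 ×7
  A^-4: L=2 ×95, L=4 ×25
  A^-6: L=3 ×43, L=5 ×2
  A^-8: L=4 ×10
  A^-10: L=5 ×1
Each group contributes A^e * Σ count * d^(L-1):
Powers of d = -A^2 - A^-2: d^2 = A^4 + 2 + A^-4; d^3 = -A^6 - 3*A^2 - 3*A^-2 - A^-6; d^4 = A^8 + 4*A^4 + 6 + 4*A^-4 + A^-8; d^5 = -A^10 - 5*A^6 - 10*A^2 - 10*A^-2 - 5*A^-6 - A^-10; d^6 = A^12 + 6*A^8 + 15*A^4 + 20 + 15*A^-4 + 6*A^-8 + A^-12.
  A^10 * (d^6) = A^22 + 6*A^18 + 15*A^14 + 20*A^10 + 15*A^6 + 6*A^2 + A^-2
  A^8 * (10*d^5) = -10*A^18 - 50*A^14 - 100*A^10 - 100*A^6 - 50*A^2 - 10*A^-2
  A^6 * (45*d^4) = 45*A^14 + 180*A^10 + 270*A^6 + 180*A^2 + 45*A^-2
  A^4 * (118*d^3 + 2*d^5) = -2*A^14 - 128*A^10 - 374*A^6 - 374*A^2 - 128*A^-2 - 2*A^-6
  A^2 * (193*d^2 + 17*d^4) = 17*A^10 + 261*A^6 + 488*A^2 + 261*A^-2 + 17*A^-6
  A^0 * (192*d + 59*d^3 + d^5) = -A^10 - 64*A^6 - 379*A^2 - 379*A^-2 - 64*A^-6 - A^-10
  A^-2 * (95 + 108*d^2 + 7*d^4) = 7*A^6 + 136*A^2 + 353*A^-2 + 136*A^-6 + 7*A^-10
  A^-4 * (95*d + 25*d^3) = -25*A^2 - 170*A^-2 - 170*A^-6 - 25*A^-10
  A^-6 * (43*d^2 + 2*d^4) = 2*A^2 + 51*A^-2 + 98*A^-6 + 51*A^-10 + 2*A^-14
  A^-8 * (10*d^3) = -10*A^-2 - 30*A^-6 - 30*A^-10 - 10*A^-14
  A^-10 * (d^4) = A^-2 + 4*A^-6 + 6*A^-10 + 4*A^-14 + A^-18
Summing the groups: <K> = A^22 - 4*A^18 + 8*A^14 - 12*A^10 + 15*A^6 - 16*A^2 + 15*A^-2 - 11*A^-6 + 8*A^-10 - 4*A^-14 + A^-18
Normalise by the writhe: (-A^3)^(-w) = (-A^3)^(2) = A^6, so f(A) = A^6 * <K> = A^28 - 4*A^24 + 8*A^20 - 12*A^16 + 15*A^12 - 16*A^8 + 15*A^4 - 11 + 8*A^-4 - 4*A^-8 + A^-12.
Substitute A = t^(-1/4), i.e. A^e → t^(-e/4): V(t) = t^3 - 4*t^2 + 8*t - 11 + 15*t^-1 - 16*t^-2 + 15*t^-3 - 12*t^-4 + 8*t^-5 - 4*t^-6 + t^-7

Answer: t^3 - 4*t^2 + 8*t - 11 + 15*t^-1 - 16*t^-2 + 15*t^-3 - 12*t^-4 + 8*t^-5 - 4*t^-6 + t^-7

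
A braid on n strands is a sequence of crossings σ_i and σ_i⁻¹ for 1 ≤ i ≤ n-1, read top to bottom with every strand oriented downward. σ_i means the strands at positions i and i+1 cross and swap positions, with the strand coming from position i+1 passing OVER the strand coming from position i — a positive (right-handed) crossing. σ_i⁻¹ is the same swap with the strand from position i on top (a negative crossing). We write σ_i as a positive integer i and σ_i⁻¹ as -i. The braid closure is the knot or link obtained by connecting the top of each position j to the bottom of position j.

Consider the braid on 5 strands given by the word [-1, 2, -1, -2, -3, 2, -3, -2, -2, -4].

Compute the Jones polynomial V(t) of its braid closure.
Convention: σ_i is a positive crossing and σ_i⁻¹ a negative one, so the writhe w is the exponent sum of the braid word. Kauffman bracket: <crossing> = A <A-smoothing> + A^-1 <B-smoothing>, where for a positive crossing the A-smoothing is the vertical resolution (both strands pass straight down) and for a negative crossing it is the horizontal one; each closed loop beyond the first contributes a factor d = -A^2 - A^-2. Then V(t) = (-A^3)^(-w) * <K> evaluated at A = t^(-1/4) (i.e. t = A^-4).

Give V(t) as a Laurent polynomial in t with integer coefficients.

t^-1 - 2*t^-2 + 3*t^-3 - 2*t^-4 + 3*t^-5 - 2*t^-6 + t^-7 - t^-8

Derivation:
The presented braid s1^-1 s2 s1^-1 s2^-1 s3^-1 s2 s3^-1 s2^-1 s2^-1 s4^-1 on 5 strands reduces by inverse Markov moves (closure unchanged at each step):
  Destabilize: the word has the form β·s4^-1 where s4^-1 occurs only as the final letter (β ∈ B_4); drop it and the last strand → 4 strands.
Reduced to β = s1^-1 s2 s1^-1 s2^-1 s3^-1 s2 s3^-1 s2^-1 s2^-1 on 4 strands, 9 crossings.
Compute on β:
Braid: s1^-1 s2 s1^-1 s2^-1 s3^-1 s2 s3^-1 s2^-1 s2^-1 on 4 strands, 9 crossings.
Writhe w = (#positive) - (#negative) = 2 - 7 = -5.
State-sum expansion of <K>. There are 2^9 = 512 states.
Each crossing splits two ways (0=vertical, 1=horizontal). The state's weight is A^(#A-smoothings - #B-smoothings) * d^(loops - 1).
Tabulate the states by total A-exponent and number of loops L (A-exp: L × count):
  A^9: L=5 ×1
  A^7: L=4 ×9
  A^5: L=3 ×30, L=5 ×6
  A^3: L=2 ×45, L=4 ×37, L=6 ×2
  A^1: L=1 ×27, L=3 ×78, L=5 ×21
  A^-1: L=2 ×67, L=4 ×53, L=6 ×6
  A^-3: L=1 ×12, L=3 ×53, L=5 ×18, L=7 ×1
  A^-5: L=2 ×14, L=4 ×19, L=6 ×3
  A^-7: L=3 ×6, L=5 ×3
  A^-9: L=4 ×1
Each group contributes A^e * Σ count * d^(L-1):
Powers of d = -A^2 - A^-2: d^2 = A^4 + 2 + A^-4; d^3 = -A^6 - 3*A^2 - 3*A^-2 - A^-6; d^4 = A^8 + 4*A^4 + 6 + 4*A^-4 + A^-8; d^5 = -A^10 - 5*A^6 - 10*A^2 - 10*A^-2 - 5*A^-6 - A^-10; d^6 = A^12 + 6*A^8 + 15*A^4 + 20 + 15*A^-4 + 6*A^-8 + A^-12.
  A^9 * (d^4) = A^17 + 4*A^13 + 6*A^9 + 4*A^5 + A
  A^7 * (9*d^3) = -9*A^13 - 27*A^9 - 27*A^5 - 9*A
  A^5 * (30*d^2 + 6*d^4) = 6*A^13 + 54*A^9 + 96*A^5 + 54*A + 6*A^-3
  A^3 * (45*d + 37*d^3 + 2*d^5) = -2*A^13 - 47*A^9 - 176*A^5 - 176*A - 47*A^-3 - 2*A^-7
  A^1 * (27 + 78*d^2 + 21*d^4) = 21*A^9 + 162*A^5 + 309*A + 162*A^-3 + 21*A^-7
  A^-1 * (67*d + 53*d^3 + 6*d^5) = -6*A^9 - 83*A^5 - 286*A - 286*A^-3 - 83*A^-7 - 6*A^-11
  A^-3 * (12 + 53*d^2 + 18*d^4 + d^6) = A^9 + 24*A^5 + 140*A + 246*A^-3 + 140*A^-7 + 24*A^-11 + A^-15
  A^-5 * (14*d + 19*d^3 + 3*d^5) = -3*A^5 - 34*A - 101*A^-3 - 101*A^-7 - 34*A^-11 - 3*A^-15
  A^-7 * (6*d^2 + 3*d^4) = 3*A + 18*A^-3 + 30*A^-7 + 18*A^-11 + 3*A^-15
  A^-9 * (d^3) = -A^-3 - 3*A^-7 - 3*A^-11 - A^-15
Summing the groups: <K> = A^17 - A^13 + 2*A^9 - 3*A^5 + 2*A - 3*A^-3 + 2*A^-7 - A^-11
Normalise by the writhe: (-A^3)^(-w) = (-A^3)^(5) = -A^15, so f(A) = -A^15 * <K> = -A^32 + A^28 - 2*A^24 + 3*A^20 - 2*A^16 + 3*A^12 - 2*A^8 + A^4.
Substitute A = t^(-1/4), i.e. A^e → t^(-e/4): V(t) = t^-1 - 2*t^-2 + 3*t^-3 - 2*t^-4 + 3*t^-5 - 2*t^-6 + t^-7 - t^-8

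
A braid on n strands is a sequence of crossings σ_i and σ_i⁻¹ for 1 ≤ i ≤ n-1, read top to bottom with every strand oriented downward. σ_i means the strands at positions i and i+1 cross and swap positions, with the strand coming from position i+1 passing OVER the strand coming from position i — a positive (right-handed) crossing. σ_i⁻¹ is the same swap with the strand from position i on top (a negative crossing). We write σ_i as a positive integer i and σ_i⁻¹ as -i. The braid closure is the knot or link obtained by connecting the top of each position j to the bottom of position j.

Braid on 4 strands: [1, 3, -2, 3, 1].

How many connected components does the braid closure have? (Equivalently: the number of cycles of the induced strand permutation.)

3

Derivation:
Track the strand permutation on 4 strands, starting from identity.
  step 1: s1 swaps positions 1,2 -> [2 1 3 4]
  step 2: s3 swaps positions 3,4 -> [2 1 4 3]
  step 3: s2^-1 swaps positions 2,3 -> [2 4 1 3]
  step 4: s3 swaps positions 3,4 -> [2 4 3 1]
  step 5: s1 swaps positions 1,2 -> [4 2 3 1]
Final permutation (position -> original strand): [4 2 3 1]
Closure components = cycle count of this permutation = 3.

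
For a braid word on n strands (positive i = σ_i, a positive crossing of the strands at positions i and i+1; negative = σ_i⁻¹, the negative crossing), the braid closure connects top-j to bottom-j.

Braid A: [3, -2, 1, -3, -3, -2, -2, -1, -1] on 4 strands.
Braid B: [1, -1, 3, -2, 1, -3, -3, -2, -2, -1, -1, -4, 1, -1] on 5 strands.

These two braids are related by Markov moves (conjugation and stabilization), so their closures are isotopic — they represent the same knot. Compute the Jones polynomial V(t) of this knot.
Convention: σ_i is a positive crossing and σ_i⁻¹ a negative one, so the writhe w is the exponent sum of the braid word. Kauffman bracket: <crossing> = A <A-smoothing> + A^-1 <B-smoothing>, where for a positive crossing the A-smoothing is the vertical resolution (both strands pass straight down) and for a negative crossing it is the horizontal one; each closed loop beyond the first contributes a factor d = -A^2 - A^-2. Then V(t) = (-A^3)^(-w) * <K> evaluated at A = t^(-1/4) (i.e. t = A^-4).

Markov-equivalent braids have isotopic closures, hence identical knot invariants. Strip the Markov moves from each word to reach a common short braid β, then compute V(t) once on β.
Braid A: s3 s2^-1 s1 s3^-1 s3^-1 s2^-1 s2^-1 s1^-1 s1^-1 on 4 strands has no conjugating prefix/suffix or stabilization to strip; take β = s3 s2^-1 s1 s3^-1 s3^-1 s2^-1 s2^-1 s1^-1 s1^-1.
Braid B: s1 s1^-1 s3 s2^-1 s1 s3^-1 s3^-1 s2^-1 s2^-1 s1^-1 s1^-1 s4^-1 s1 s1^-1 on 5 strands reduces by inverse Markov moves (closure unchanged at each step):
  Deconjugate: the word is γ·β·γ⁻¹ with γ = s1 s1^-1 (prefix) and γ⁻¹ = s1 s1^-1 (suffix); strip both.
  Destabilize: the word has the form β·s4^-1 where s4^-1 occurs only as the final letter (β ∈ B_4); drop it and the last strand → 4 strands.
Reduced to β = s3 s2^-1 s1 s3^-1 s3^-1 s2^-1 s2^-1 s1^-1 s1^-1 on 4 strands, 9 crossings.
Both give the same β = s3 s2^-1 s1 s3^-1 s3^-1 s2^-1 s2^-1 s1^-1 s1^-1 on 4 strands, so one state sum suffices:
Braid: s3 s2^-1 s1 s3^-1 s3^-1 s2^-1 s2^-1 s1^-1 s1^-1 on 4 strands, 9 crossings.
Writhe w = (#positive) - (#negative) = 2 - 7 = -5.
State-sum expansion of <K>. There are 2^9 = 512 states.
Each crossing splits two ways (0=vertical, 1=horizontal). The state's weight is A^(#A-smoothings - #B-smoothings) * d^(loops - 1).
Tabulate the states by total A-exponent and number of loops L (A-exp: L × count):
  A^9: L=5 ×1
  A^7: L=4 ×9
  A^5: L=3 ×31, L=5 ×5
  A^3: L=2 ×48, L=4 ×35, L=6 ×1
  A^1: L=1 ×28, L=3 ×86, L=5 ×12
  A^-1: L=2 ×82, L=4 ×43, L=6 ×1
  A^-3: L=1 ×20, L=3 ×58, L=5 ×6
  A^-5: L=2 ×25, L=4 ×11
  A^-7: L=1 ×3, L=3 ×6
  A^-9: L=2 ×1
Each group contributes A^e * Σ count * d^(L-1):
Powers of d = -A^2 - A^-2: d^2 = A^4 + 2 + A^-4; d^3 = -A^6 - 3*A^2 - 3*A^-2 - A^-6; d^4 = A^8 + 4*A^4 + 6 + 4*A^-4 + A^-8; d^5 = -A^10 - 5*A^6 - 10*A^2 - 10*A^-2 - 5*A^-6 - A^-10.
  A^9 * (d^4) = A^17 + 4*A^13 + 6*A^9 + 4*A^5 + A
  A^7 * (9*d^3) = -9*A^13 - 27*A^9 - 27*A^5 - 9*A
  A^5 * (31*d^2 + 5*d^4) = 5*A^13 + 51*A^9 + 92*A^5 + 51*A + 5*A^-3
  A^3 * (48*d + 35*d^3 + d^5) = -A^13 - 40*A^9 - 163*A^5 - 163*A - 40*A^-3 - A^-7
  A^1 * (28 + 86*d^2 + 12*d^4) = 12*A^9 + 134*A^5 + 272*A + 134*A^-3 + 12*A^-7
  A^-1 * (82*d + 43*d^3 + d^5) = -A^9 - 48*A^5 - 221*A - 221*A^-3 - 48*A^-7 - A^-11
  A^-3 * (20 + 58*d^2 + 6*d^4) = 6*A^5 + 82*A + 172*A^-3 + 82*A^-7 + 6*A^-11
  A^-5 * (25*d + 11*d^3) = -11*A - 58*A^-3 - 58*A^-7 - 11*A^-11
  A^-7 * (3 + 6*d^2) = 6*A^-3 + 15*A^-7 + 6*A^-11
  A^-9 * (d) = -A^-7 - A^-11
Summing the groups: <K> = A^17 - A^13 + A^9 - 2*A^5 + 2*A - 2*A^-3 + A^-7 - A^-11
Normalise by the writhe: (-A^3)^(-w) = (-A^3)^(5) = -A^15, so f(A) = -A^15 * <K> = -A^32 + A^28 - A^24 + 2*A^20 - 2*A^16 + 2*A^12 - A^8 + A^4.
Substitute A = t^(-1/4), i.e. A^e → t^(-e/4): V(t) = t^-1 - t^-2 + 2*t^-3 - 2*t^-4 + 2*t^-5 - t^-6 + t^-7 - t^-8

Answer: t^-1 - t^-2 + 2*t^-3 - 2*t^-4 + 2*t^-5 - t^-6 + t^-7 - t^-8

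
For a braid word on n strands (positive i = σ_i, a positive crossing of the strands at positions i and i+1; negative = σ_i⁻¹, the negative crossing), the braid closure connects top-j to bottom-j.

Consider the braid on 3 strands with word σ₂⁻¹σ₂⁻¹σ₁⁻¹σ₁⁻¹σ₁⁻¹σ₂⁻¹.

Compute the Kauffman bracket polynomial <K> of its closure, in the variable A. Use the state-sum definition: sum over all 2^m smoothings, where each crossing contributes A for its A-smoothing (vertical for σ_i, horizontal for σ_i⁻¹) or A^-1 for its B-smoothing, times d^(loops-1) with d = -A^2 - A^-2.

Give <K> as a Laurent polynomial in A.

Braid: s2^-1 s2^-1 s1^-1 s1^-1 s1^-1 s2^-1 on 3 strands, 6 crossings.
Writhe w = (#positive) - (#negative) = 0 - 6 = -6.
Enumerate smoothing states for the bracket polynomial. There are 2^6 = 64 states.
Each crossing splits two ways (0=vertical, 1=horizontal). The state's weight is A^(#A-smoothings - #B-smoothings) * d^(loops - 1).
Tabulate the states by total A-exponent and number of loops L (A-exp: L × count):
  A^6: L=5 ×1
  A^4: L=4 ×6
  A^2: L=3 ×15
  A^0: L=2 ×18, L=4 ×2
  A^-2: L=1 ×9, L=3 ×6
  A^-4: L=2 ×6
  A^-6: L=3 ×1
Each group contributes A^e * Σ count * d^(L-1):
Powers of d = -A^2 - A^-2: d^2 = A^4 + 2 + A^-4; d^3 = -A^6 - 3*A^2 - 3*A^-2 - A^-6; d^4 = A^8 + 4*A^4 + 6 + 4*A^-4 + A^-8.
  A^6 * (d^4) = A^14 + 4*A^10 + 6*A^6 + 4*A^2 + A^-2
  A^4 * (6*d^3) = -6*A^10 - 18*A^6 - 18*A^2 - 6*A^-2
  A^2 * (15*d^2) = 15*A^6 + 30*A^2 + 15*A^-2
  A^0 * (18*d + 2*d^3) = -2*A^6 - 24*A^2 - 24*A^-2 - 2*A^-6
  A^-2 * (9 + 6*d^2) = 6*A^2 + 21*A^-2 + 6*A^-6
  A^-4 * (6*d) = -6*A^-2 - 6*A^-6
  A^-6 * (d^2) = A^-2 + 2*A^-6 + A^-10
Summing the groups: <K> = A^14 - 2*A^10 + A^6 - 2*A^2 + 2*A^-2 + A^-10

Answer: A^14 - 2*A^10 + A^6 - 2*A^2 + 2*A^-2 + A^-10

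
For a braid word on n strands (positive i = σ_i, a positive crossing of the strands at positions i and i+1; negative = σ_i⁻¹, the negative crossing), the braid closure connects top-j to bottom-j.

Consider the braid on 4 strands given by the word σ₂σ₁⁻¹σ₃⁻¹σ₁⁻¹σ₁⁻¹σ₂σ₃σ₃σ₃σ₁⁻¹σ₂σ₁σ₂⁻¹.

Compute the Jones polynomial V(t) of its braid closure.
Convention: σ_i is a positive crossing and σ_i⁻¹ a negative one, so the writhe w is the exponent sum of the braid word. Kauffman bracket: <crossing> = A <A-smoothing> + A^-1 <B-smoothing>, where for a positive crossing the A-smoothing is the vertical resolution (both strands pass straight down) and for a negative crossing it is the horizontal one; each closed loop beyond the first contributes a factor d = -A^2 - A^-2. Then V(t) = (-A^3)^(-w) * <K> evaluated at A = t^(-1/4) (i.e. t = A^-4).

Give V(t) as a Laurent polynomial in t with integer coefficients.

-t^5 + 2*t^4 - 3*t^3 + 4*t^2 - 4*t + 5 - 3*t^-1 + 2*t^-2 - t^-3

Derivation:
The presented braid s2 s1^-1 s3^-1 s1^-1 s1^-1 s2 s3 s3 s3 s1^-1 s2 s1 s2^-1 on 4 strands reduces by inverse Markov moves (closure unchanged at each step):
  Deconjugate: the word is γ·β·γ⁻¹ with γ = s2 (prefix) and γ⁻¹ = s2^-1 (suffix); strip both.
  Deconjugate: the word is γ·β·γ⁻¹ with γ = s1^-1 (prefix) and γ⁻¹ = s1 (suffix); strip both.
Reduced to β = s3^-1 s1^-1 s1^-1 s2 s3 s3 s3 s1^-1 s2 on 4 strands, 9 crossings.
Compute on β:
Braid: s3^-1 s1^-1 s1^-1 s2 s3 s3 s3 s1^-1 s2 on 4 strands, 9 crossings.
Writhe w = (#positive) - (#negative) = 5 - 4 = 1.
Computing the Kauffman bracket via state sum. There are 2^9 = 512 states.
For each crossing: s=0 is the vertical smoothing, s=1 horizontal. Crossing k contributes A^(sign_k * (1 - 2*s_k)); loop factor d = -A^2 - A^-2.
Tabulate the states by total A-exponent and number of loops L (A-exp: L × count):
  A^9: L=4 ×1
  A^7: L=3 ×5, L=5 ×4
  A^5: L=2 ×10, L=4 ×23, L=6 ×3
  A^3: L=1 ×8, L=3 ×57, L=5 ×18, L=7 ×1
  A^1: L=2 ×70, L=4 ×50, L=6 ×6
  A^-1: L=1 ×33, L=3 ×75, L=5 ×18
  A^-3: L=2 ×51, L=4 ×32, L=6 ×1
  A^-5: L=3 ×32, L=5 ×4
  A^-7: L=4 ×9
  A^-9: L=5 ×1
Each group contributes A^e * Σ count * d^(L-1):
Powers of d = -A^2 - A^-2: d^2 = A^4 + 2 + A^-4; d^3 = -A^6 - 3*A^2 - 3*A^-2 - A^-6; d^4 = A^8 + 4*A^4 + 6 + 4*A^-4 + A^-8; d^5 = -A^10 - 5*A^6 - 10*A^2 - 10*A^-2 - 5*A^-6 - A^-10; d^6 = A^12 + 6*A^8 + 15*A^4 + 20 + 15*A^-4 + 6*A^-8 + A^-12.
  A^9 * (d^3) = -A^15 - 3*A^11 - 3*A^7 - A^3
  A^7 * (5*d^2 + 4*d^4) = 4*A^15 + 21*A^11 + 34*A^7 + 21*A^3 + 4*A^-1
  A^5 * (10*d + 23*d^3 + 3*d^5) = -3*A^15 - 38*A^11 - 109*A^7 - 109*A^3 - 38*A^-1 - 3*A^-5
  A^3 * (8 + 57*d^2 + 18*d^4 + d^6) = A^15 + 24*A^11 + 144*A^7 + 250*A^3 + 144*A^-1 + 24*A^-5 + A^-9
  A^1 * (70*d + 50*d^3 + 6*d^5) = -6*A^11 - 80*A^7 - 280*A^3 - 280*A^-1 - 80*A^-5 - 6*A^-9
  A^-1 * (33 + 75*d^2 + 18*d^4) = 18*A^7 + 147*A^3 + 291*A^-1 + 147*A^-5 + 18*A^-9
  A^-3 * (51*d + 32*d^3 + d^5) = -A^7 - 37*A^3 - 157*A^-1 - 157*A^-5 - 37*A^-9 - A^-13
  A^-5 * (32*d^2 + 4*d^4) = 4*A^3 + 48*A^-1 + 88*A^-5 + 48*A^-9 + 4*A^-13
  A^-7 * (9*d^3) = -9*A^-1 - 27*A^-5 - 27*A^-9 - 9*A^-13
  A^-9 * (d^4) = A^-1 + 4*A^-5 + 6*A^-9 + 4*A^-13 + A^-17
Summing the groups: <K> = A^15 - 2*A^11 + 3*A^7 - 5*A^3 + 4*A^-1 - 4*A^-5 + 3*A^-9 - 2*A^-13 + A^-17
Normalise by the writhe: (-A^3)^(-w) = (-A^3)^(-1) = -A^-3, so f(A) = -A^-3 * <K> = -A^12 + 2*A^8 - 3*A^4 + 5 - 4*A^-4 + 4*A^-8 - 3*A^-12 + 2*A^-16 - A^-20.
Substitute A = t^(-1/4), i.e. A^e → t^(-e/4): V(t) = -t^5 + 2*t^4 - 3*t^3 + 4*t^2 - 4*t + 5 - 3*t^-1 + 2*t^-2 - t^-3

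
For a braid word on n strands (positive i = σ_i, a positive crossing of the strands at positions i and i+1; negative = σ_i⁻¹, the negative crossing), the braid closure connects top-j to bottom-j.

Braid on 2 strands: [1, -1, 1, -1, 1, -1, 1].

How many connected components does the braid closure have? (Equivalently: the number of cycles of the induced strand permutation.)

Track the strand permutation on 2 strands, starting from identity.
  step 1: s1 swaps positions 1,2 -> [2 1]
  step 2: s1^-1 swaps positions 1,2 -> [1 2]
  step 3: s1 swaps positions 1,2 -> [2 1]
  step 4: s1^-1 swaps positions 1,2 -> [1 2]
  step 5: s1 swaps positions 1,2 -> [2 1]
  step 6: s1^-1 swaps positions 1,2 -> [1 2]
  step 7: s1 swaps positions 1,2 -> [2 1]
Final permutation (position -> original strand): [2 1]
Closure components = cycle count of this permutation = 1.

Answer: 1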